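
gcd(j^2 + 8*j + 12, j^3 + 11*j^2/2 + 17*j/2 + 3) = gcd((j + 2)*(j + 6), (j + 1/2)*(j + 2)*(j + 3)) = j + 2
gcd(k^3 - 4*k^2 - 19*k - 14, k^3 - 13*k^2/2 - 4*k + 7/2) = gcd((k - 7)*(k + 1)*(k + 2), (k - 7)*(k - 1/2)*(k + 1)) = k^2 - 6*k - 7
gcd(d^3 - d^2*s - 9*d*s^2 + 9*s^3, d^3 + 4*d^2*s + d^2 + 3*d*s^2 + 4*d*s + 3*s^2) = d + 3*s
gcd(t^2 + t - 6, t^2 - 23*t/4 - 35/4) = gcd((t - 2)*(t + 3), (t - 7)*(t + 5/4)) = 1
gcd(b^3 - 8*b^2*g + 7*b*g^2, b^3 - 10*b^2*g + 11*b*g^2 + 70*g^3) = b - 7*g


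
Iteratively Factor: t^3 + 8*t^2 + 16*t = (t + 4)*(t^2 + 4*t) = (t + 4)^2*(t)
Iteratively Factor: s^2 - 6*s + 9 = (s - 3)*(s - 3)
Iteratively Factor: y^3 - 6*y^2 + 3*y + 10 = (y - 5)*(y^2 - y - 2) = (y - 5)*(y + 1)*(y - 2)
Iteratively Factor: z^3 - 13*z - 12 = (z + 3)*(z^2 - 3*z - 4) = (z + 1)*(z + 3)*(z - 4)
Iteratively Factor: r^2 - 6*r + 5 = (r - 1)*(r - 5)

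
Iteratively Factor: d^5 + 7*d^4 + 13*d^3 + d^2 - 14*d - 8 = (d - 1)*(d^4 + 8*d^3 + 21*d^2 + 22*d + 8) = (d - 1)*(d + 2)*(d^3 + 6*d^2 + 9*d + 4) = (d - 1)*(d + 1)*(d + 2)*(d^2 + 5*d + 4) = (d - 1)*(d + 1)*(d + 2)*(d + 4)*(d + 1)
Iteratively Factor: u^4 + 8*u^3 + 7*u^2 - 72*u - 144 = (u + 4)*(u^3 + 4*u^2 - 9*u - 36) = (u - 3)*(u + 4)*(u^2 + 7*u + 12) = (u - 3)*(u + 3)*(u + 4)*(u + 4)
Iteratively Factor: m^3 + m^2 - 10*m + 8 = (m - 2)*(m^2 + 3*m - 4) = (m - 2)*(m - 1)*(m + 4)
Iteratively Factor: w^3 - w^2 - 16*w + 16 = (w - 1)*(w^2 - 16) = (w - 4)*(w - 1)*(w + 4)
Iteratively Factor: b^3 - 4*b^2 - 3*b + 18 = (b + 2)*(b^2 - 6*b + 9) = (b - 3)*(b + 2)*(b - 3)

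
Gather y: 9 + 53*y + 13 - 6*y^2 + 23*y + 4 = -6*y^2 + 76*y + 26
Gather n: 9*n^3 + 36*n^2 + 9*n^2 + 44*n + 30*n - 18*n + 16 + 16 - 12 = 9*n^3 + 45*n^2 + 56*n + 20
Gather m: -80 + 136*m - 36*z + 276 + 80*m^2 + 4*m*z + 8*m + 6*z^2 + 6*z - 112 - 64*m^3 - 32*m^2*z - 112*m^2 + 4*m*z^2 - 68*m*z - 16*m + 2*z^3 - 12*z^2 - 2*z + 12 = -64*m^3 + m^2*(-32*z - 32) + m*(4*z^2 - 64*z + 128) + 2*z^3 - 6*z^2 - 32*z + 96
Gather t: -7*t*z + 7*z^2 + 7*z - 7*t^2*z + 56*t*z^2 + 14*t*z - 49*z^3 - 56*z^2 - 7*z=-7*t^2*z + t*(56*z^2 + 7*z) - 49*z^3 - 49*z^2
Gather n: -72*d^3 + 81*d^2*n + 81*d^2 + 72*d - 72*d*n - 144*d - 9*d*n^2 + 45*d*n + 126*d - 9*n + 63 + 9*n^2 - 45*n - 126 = -72*d^3 + 81*d^2 + 54*d + n^2*(9 - 9*d) + n*(81*d^2 - 27*d - 54) - 63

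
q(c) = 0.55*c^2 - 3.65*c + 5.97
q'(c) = 1.1*c - 3.65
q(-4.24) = 31.33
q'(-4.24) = -8.31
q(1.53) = 1.67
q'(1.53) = -1.97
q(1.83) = 1.13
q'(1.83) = -1.64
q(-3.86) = 28.25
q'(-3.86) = -7.90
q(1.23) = 2.31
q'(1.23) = -2.30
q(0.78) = 3.46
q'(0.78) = -2.79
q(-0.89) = 9.65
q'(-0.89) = -4.63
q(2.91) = 0.01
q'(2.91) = -0.45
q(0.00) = 5.97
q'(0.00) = -3.65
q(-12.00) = 128.97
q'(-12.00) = -16.85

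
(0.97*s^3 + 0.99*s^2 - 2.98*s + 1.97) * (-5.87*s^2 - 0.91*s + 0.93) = -5.6939*s^5 - 6.694*s^4 + 17.4938*s^3 - 7.9314*s^2 - 4.5641*s + 1.8321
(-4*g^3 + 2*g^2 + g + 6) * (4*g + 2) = -16*g^4 + 8*g^2 + 26*g + 12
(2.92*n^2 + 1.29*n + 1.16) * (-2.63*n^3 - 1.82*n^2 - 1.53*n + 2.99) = -7.6796*n^5 - 8.7071*n^4 - 9.8662*n^3 + 4.6459*n^2 + 2.0823*n + 3.4684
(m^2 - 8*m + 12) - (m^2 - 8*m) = 12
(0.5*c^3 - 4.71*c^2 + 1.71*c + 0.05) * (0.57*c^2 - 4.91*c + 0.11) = 0.285*c^5 - 5.1397*c^4 + 24.1558*c^3 - 8.8857*c^2 - 0.0574*c + 0.0055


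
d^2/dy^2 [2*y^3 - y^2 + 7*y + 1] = 12*y - 2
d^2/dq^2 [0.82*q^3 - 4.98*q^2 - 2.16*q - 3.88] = 4.92*q - 9.96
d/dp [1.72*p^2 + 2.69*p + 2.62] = 3.44*p + 2.69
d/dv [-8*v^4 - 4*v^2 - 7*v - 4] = -32*v^3 - 8*v - 7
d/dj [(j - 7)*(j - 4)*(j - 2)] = 3*j^2 - 26*j + 50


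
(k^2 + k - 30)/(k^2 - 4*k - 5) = (k + 6)/(k + 1)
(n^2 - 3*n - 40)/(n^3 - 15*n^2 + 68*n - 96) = (n + 5)/(n^2 - 7*n + 12)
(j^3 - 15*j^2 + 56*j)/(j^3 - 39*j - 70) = j*(j - 8)/(j^2 + 7*j + 10)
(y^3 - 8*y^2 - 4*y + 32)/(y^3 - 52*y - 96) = (y - 2)/(y + 6)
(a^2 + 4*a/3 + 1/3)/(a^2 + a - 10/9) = 3*(3*a^2 + 4*a + 1)/(9*a^2 + 9*a - 10)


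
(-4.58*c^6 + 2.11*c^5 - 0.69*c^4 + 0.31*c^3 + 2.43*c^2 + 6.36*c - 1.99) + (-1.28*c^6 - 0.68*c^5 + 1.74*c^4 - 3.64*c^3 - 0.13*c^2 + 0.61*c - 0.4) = -5.86*c^6 + 1.43*c^5 + 1.05*c^4 - 3.33*c^3 + 2.3*c^2 + 6.97*c - 2.39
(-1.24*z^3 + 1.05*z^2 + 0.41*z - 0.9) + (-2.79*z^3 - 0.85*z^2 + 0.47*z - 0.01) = -4.03*z^3 + 0.2*z^2 + 0.88*z - 0.91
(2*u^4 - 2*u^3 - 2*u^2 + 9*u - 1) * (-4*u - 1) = -8*u^5 + 6*u^4 + 10*u^3 - 34*u^2 - 5*u + 1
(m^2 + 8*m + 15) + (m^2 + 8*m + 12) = 2*m^2 + 16*m + 27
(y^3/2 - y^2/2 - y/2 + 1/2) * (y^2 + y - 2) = y^5/2 - 2*y^3 + y^2 + 3*y/2 - 1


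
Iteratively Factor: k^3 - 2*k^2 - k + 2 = (k - 2)*(k^2 - 1) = (k - 2)*(k - 1)*(k + 1)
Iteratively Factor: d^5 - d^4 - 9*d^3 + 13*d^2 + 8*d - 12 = (d - 2)*(d^4 + d^3 - 7*d^2 - d + 6) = (d - 2)*(d + 3)*(d^3 - 2*d^2 - d + 2) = (d - 2)*(d - 1)*(d + 3)*(d^2 - d - 2) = (d - 2)*(d - 1)*(d + 1)*(d + 3)*(d - 2)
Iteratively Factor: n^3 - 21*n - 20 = (n + 1)*(n^2 - n - 20) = (n - 5)*(n + 1)*(n + 4)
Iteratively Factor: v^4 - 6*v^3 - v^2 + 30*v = (v - 3)*(v^3 - 3*v^2 - 10*v) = v*(v - 3)*(v^2 - 3*v - 10) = v*(v - 5)*(v - 3)*(v + 2)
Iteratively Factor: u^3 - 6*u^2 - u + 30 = (u - 5)*(u^2 - u - 6) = (u - 5)*(u - 3)*(u + 2)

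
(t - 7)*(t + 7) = t^2 - 49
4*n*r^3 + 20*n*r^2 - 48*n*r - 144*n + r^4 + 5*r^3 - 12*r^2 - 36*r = (4*n + r)*(r - 3)*(r + 2)*(r + 6)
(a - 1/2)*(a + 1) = a^2 + a/2 - 1/2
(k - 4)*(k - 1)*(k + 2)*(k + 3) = k^4 - 15*k^2 - 10*k + 24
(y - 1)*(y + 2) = y^2 + y - 2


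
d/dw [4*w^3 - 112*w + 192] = 12*w^2 - 112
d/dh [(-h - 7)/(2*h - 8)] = 11/(2*(h - 4)^2)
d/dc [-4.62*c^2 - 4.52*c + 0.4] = -9.24*c - 4.52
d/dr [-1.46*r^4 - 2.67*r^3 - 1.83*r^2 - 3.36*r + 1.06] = -5.84*r^3 - 8.01*r^2 - 3.66*r - 3.36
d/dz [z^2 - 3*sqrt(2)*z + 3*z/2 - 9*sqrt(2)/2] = 2*z - 3*sqrt(2) + 3/2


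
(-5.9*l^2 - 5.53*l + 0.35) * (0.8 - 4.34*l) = 25.606*l^3 + 19.2802*l^2 - 5.943*l + 0.28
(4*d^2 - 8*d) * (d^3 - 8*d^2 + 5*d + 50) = 4*d^5 - 40*d^4 + 84*d^3 + 160*d^2 - 400*d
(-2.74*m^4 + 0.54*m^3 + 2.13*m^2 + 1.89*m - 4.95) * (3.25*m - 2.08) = -8.905*m^5 + 7.4542*m^4 + 5.7993*m^3 + 1.7121*m^2 - 20.0187*m + 10.296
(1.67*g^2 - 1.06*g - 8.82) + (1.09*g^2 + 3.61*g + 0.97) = 2.76*g^2 + 2.55*g - 7.85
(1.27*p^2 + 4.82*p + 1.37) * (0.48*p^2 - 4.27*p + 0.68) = 0.6096*p^4 - 3.1093*p^3 - 19.0602*p^2 - 2.5723*p + 0.9316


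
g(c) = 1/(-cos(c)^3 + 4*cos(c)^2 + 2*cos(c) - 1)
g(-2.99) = 0.53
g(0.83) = 0.54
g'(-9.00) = 2.04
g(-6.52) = 0.26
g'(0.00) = 0.00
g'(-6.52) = -0.11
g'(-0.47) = -0.29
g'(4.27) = 1.64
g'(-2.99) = 0.37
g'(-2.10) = 3.26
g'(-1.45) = -5.87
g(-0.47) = 0.31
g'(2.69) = -2.44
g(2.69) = 0.86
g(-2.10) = -1.16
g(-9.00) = 0.80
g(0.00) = 0.25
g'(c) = (-3*sin(c)*cos(c)^2 + 8*sin(c)*cos(c) + 2*sin(c))/(-cos(c)^3 + 4*cos(c)^2 + 2*cos(c) - 1)^2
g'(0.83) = 1.28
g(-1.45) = -1.42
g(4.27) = -0.96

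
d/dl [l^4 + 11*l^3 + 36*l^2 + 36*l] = 4*l^3 + 33*l^2 + 72*l + 36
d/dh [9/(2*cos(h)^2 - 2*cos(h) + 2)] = 9*(2*cos(h) - 1)*sin(h)/(2*(sin(h)^2 + cos(h) - 2)^2)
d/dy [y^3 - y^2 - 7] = y*(3*y - 2)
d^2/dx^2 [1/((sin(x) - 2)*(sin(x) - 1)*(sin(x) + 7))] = (-9*sin(x)^5 - 53*sin(x)^4 - 67*sin(x)^3 + 351*sin(x)^2 + 196*sin(x) - 610)/((sin(x) - 2)^3*(sin(x) - 1)^2*(sin(x) + 7)^3)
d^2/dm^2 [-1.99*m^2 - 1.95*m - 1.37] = -3.98000000000000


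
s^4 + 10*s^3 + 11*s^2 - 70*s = s*(s - 2)*(s + 5)*(s + 7)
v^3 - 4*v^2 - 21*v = v*(v - 7)*(v + 3)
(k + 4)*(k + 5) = k^2 + 9*k + 20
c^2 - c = c*(c - 1)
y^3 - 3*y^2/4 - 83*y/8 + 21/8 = (y - 7/2)*(y - 1/4)*(y + 3)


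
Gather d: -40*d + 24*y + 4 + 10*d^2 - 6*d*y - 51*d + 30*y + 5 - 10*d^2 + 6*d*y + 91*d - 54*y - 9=0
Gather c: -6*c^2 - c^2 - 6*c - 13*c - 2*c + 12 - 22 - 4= -7*c^2 - 21*c - 14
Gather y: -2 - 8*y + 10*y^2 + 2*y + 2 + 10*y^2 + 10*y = 20*y^2 + 4*y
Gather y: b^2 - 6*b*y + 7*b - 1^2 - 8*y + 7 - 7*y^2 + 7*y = b^2 + 7*b - 7*y^2 + y*(-6*b - 1) + 6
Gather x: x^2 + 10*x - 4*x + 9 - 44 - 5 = x^2 + 6*x - 40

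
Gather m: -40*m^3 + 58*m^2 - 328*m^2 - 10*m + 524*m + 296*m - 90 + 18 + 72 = -40*m^3 - 270*m^2 + 810*m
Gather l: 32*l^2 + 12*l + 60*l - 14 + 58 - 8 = 32*l^2 + 72*l + 36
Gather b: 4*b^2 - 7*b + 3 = 4*b^2 - 7*b + 3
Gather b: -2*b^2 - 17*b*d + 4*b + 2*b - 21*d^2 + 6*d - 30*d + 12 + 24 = -2*b^2 + b*(6 - 17*d) - 21*d^2 - 24*d + 36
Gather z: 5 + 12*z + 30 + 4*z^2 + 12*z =4*z^2 + 24*z + 35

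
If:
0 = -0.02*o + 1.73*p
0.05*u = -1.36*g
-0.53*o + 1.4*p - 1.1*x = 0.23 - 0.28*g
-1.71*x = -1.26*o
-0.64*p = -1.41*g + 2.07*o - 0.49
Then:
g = -0.88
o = -0.36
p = -0.00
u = 23.84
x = -0.26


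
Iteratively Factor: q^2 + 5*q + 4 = (q + 4)*(q + 1)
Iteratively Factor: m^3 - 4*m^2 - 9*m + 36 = (m - 3)*(m^2 - m - 12) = (m - 4)*(m - 3)*(m + 3)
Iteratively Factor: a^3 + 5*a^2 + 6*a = (a + 2)*(a^2 + 3*a) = (a + 2)*(a + 3)*(a)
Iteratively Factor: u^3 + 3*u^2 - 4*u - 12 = (u + 2)*(u^2 + u - 6) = (u - 2)*(u + 2)*(u + 3)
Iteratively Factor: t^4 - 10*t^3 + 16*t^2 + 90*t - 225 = (t - 5)*(t^3 - 5*t^2 - 9*t + 45) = (t - 5)*(t + 3)*(t^2 - 8*t + 15) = (t - 5)*(t - 3)*(t + 3)*(t - 5)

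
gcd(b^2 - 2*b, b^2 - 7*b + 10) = b - 2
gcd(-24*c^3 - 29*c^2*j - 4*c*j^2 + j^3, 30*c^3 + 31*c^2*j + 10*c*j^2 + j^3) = 3*c + j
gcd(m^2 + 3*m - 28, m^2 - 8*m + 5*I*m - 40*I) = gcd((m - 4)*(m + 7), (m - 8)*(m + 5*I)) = 1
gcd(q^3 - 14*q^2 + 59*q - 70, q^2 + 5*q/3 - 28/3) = 1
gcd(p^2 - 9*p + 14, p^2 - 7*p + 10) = p - 2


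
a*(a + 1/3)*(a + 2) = a^3 + 7*a^2/3 + 2*a/3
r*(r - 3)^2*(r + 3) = r^4 - 3*r^3 - 9*r^2 + 27*r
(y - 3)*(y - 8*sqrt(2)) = y^2 - 8*sqrt(2)*y - 3*y + 24*sqrt(2)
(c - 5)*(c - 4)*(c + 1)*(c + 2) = c^4 - 6*c^3 - 5*c^2 + 42*c + 40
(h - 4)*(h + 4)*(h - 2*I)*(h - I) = h^4 - 3*I*h^3 - 18*h^2 + 48*I*h + 32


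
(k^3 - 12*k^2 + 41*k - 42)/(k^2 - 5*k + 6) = k - 7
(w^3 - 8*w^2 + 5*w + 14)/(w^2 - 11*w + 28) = (w^2 - w - 2)/(w - 4)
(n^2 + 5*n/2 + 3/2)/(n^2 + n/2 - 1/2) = (2*n + 3)/(2*n - 1)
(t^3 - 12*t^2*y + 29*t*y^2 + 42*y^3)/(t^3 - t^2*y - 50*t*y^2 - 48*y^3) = (-t^2 + 13*t*y - 42*y^2)/(-t^2 + 2*t*y + 48*y^2)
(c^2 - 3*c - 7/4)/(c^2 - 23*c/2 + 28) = (c + 1/2)/(c - 8)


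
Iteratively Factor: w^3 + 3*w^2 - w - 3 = (w - 1)*(w^2 + 4*w + 3) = (w - 1)*(w + 1)*(w + 3)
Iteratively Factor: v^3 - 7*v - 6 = (v - 3)*(v^2 + 3*v + 2) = (v - 3)*(v + 1)*(v + 2)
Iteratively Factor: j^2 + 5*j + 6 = (j + 2)*(j + 3)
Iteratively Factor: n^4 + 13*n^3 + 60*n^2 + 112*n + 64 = (n + 4)*(n^3 + 9*n^2 + 24*n + 16) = (n + 4)^2*(n^2 + 5*n + 4) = (n + 4)^3*(n + 1)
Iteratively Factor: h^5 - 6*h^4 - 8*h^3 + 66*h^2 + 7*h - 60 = (h + 3)*(h^4 - 9*h^3 + 19*h^2 + 9*h - 20) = (h - 5)*(h + 3)*(h^3 - 4*h^2 - h + 4) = (h - 5)*(h - 4)*(h + 3)*(h^2 - 1) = (h - 5)*(h - 4)*(h - 1)*(h + 3)*(h + 1)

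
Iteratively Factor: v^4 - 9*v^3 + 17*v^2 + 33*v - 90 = (v + 2)*(v^3 - 11*v^2 + 39*v - 45) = (v - 5)*(v + 2)*(v^2 - 6*v + 9) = (v - 5)*(v - 3)*(v + 2)*(v - 3)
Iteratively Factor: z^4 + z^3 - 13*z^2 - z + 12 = (z + 4)*(z^3 - 3*z^2 - z + 3) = (z + 1)*(z + 4)*(z^2 - 4*z + 3) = (z - 1)*(z + 1)*(z + 4)*(z - 3)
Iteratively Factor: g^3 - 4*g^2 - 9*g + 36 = (g - 3)*(g^2 - g - 12) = (g - 3)*(g + 3)*(g - 4)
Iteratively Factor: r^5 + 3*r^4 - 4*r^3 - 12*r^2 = (r)*(r^4 + 3*r^3 - 4*r^2 - 12*r) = r^2*(r^3 + 3*r^2 - 4*r - 12) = r^2*(r - 2)*(r^2 + 5*r + 6) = r^2*(r - 2)*(r + 3)*(r + 2)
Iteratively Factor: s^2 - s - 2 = (s - 2)*(s + 1)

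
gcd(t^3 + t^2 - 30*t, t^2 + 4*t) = t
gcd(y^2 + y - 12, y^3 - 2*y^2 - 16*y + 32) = y + 4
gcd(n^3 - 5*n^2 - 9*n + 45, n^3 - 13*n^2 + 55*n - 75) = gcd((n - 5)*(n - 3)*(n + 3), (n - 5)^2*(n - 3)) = n^2 - 8*n + 15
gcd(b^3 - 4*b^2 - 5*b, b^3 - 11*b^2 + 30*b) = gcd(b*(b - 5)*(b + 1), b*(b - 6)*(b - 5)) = b^2 - 5*b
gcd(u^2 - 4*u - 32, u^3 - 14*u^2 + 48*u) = u - 8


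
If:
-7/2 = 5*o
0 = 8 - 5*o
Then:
No Solution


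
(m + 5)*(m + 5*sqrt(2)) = m^2 + 5*m + 5*sqrt(2)*m + 25*sqrt(2)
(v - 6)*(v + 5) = v^2 - v - 30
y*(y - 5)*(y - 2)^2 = y^4 - 9*y^3 + 24*y^2 - 20*y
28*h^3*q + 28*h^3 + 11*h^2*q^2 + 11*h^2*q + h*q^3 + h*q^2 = (4*h + q)*(7*h + q)*(h*q + h)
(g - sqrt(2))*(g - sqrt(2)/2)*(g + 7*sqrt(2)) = g^3 + 11*sqrt(2)*g^2/2 - 20*g + 7*sqrt(2)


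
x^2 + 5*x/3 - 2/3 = (x - 1/3)*(x + 2)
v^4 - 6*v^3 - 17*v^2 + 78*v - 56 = (v - 7)*(v - 2)*(v - 1)*(v + 4)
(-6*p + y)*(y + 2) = -6*p*y - 12*p + y^2 + 2*y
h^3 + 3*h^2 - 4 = (h - 1)*(h + 2)^2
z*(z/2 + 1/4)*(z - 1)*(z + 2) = z^4/2 + 3*z^3/4 - 3*z^2/4 - z/2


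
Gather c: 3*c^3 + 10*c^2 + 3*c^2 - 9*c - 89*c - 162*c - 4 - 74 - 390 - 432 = 3*c^3 + 13*c^2 - 260*c - 900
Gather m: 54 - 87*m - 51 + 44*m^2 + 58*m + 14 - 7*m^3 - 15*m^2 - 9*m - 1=-7*m^3 + 29*m^2 - 38*m + 16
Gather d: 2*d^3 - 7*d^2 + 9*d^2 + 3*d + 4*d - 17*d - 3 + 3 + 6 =2*d^3 + 2*d^2 - 10*d + 6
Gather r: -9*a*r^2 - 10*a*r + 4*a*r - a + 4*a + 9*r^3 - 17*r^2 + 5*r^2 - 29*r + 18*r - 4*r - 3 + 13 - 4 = 3*a + 9*r^3 + r^2*(-9*a - 12) + r*(-6*a - 15) + 6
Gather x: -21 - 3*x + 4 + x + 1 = -2*x - 16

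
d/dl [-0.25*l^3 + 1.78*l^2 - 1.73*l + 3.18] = -0.75*l^2 + 3.56*l - 1.73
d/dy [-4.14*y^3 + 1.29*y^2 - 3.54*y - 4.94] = -12.42*y^2 + 2.58*y - 3.54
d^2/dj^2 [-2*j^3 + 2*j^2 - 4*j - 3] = 4 - 12*j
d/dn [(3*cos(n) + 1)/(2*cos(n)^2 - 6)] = (3*cos(n)^2 + 2*cos(n) + 9)*sin(n)/(2*(sin(n)^2 + 2)^2)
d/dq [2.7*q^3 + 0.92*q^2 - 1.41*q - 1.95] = 8.1*q^2 + 1.84*q - 1.41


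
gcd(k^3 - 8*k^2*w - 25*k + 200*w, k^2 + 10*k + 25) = k + 5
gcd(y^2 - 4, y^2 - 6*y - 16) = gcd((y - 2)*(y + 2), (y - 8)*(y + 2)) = y + 2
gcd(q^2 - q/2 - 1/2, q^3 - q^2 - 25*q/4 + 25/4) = q - 1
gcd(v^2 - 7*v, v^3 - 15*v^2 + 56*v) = v^2 - 7*v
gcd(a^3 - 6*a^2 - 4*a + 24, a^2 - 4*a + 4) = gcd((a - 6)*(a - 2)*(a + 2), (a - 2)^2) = a - 2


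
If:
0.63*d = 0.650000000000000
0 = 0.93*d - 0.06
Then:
No Solution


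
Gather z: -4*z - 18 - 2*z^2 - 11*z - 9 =-2*z^2 - 15*z - 27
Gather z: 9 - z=9 - z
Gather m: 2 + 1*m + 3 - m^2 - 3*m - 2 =-m^2 - 2*m + 3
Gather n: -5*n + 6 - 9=-5*n - 3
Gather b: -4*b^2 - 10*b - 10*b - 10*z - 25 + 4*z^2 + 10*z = -4*b^2 - 20*b + 4*z^2 - 25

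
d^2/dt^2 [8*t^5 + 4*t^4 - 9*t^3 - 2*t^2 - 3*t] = 160*t^3 + 48*t^2 - 54*t - 4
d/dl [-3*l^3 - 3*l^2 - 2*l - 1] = -9*l^2 - 6*l - 2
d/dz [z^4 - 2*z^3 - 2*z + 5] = 4*z^3 - 6*z^2 - 2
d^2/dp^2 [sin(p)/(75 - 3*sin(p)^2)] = (sin(p)^4 + 148*sin(p)^2 + 475)*sin(p)/(3*(sin(p) - 5)^3*(sin(p) + 5)^3)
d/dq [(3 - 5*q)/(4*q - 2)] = -1/(2*(2*q - 1)^2)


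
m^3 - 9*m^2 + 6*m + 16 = (m - 8)*(m - 2)*(m + 1)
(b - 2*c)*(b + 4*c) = b^2 + 2*b*c - 8*c^2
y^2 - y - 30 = (y - 6)*(y + 5)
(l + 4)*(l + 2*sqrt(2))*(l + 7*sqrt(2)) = l^3 + 4*l^2 + 9*sqrt(2)*l^2 + 28*l + 36*sqrt(2)*l + 112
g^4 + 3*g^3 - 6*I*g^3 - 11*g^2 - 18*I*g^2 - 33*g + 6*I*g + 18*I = (g + 3)*(g - 3*I)*(g - 2*I)*(g - I)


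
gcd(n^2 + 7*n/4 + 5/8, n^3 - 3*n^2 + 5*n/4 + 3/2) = n + 1/2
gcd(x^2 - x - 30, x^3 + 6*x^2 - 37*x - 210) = x^2 - x - 30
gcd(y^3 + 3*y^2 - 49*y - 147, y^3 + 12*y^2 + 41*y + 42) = y^2 + 10*y + 21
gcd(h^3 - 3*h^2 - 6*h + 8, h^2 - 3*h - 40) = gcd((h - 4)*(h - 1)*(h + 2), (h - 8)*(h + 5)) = 1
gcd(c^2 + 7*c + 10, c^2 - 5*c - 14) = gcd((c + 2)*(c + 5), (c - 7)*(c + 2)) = c + 2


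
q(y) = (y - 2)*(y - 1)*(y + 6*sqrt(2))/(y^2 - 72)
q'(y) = -2*y*(y - 2)*(y - 1)*(y + 6*sqrt(2))/(y^2 - 72)^2 + (y - 2)*(y - 1)/(y^2 - 72) + (y - 2)*(y + 6*sqrt(2))/(y^2 - 72) + (y - 1)*(y + 6*sqrt(2))/(y^2 - 72) = (y^4 - 218*y^2 + 18*sqrt(2)*y^2 - 888*sqrt(2)*y + 432*y - 144 + 1296*sqrt(2))/(y^4 - 144*y^2 + 5184)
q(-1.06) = -0.66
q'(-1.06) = 0.47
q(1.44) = 0.03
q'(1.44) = 0.02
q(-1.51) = -0.88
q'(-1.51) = 0.51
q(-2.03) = -1.16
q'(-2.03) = 0.56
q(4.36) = -1.92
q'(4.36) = -1.85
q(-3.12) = -1.82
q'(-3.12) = 0.64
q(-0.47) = -0.41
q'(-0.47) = 0.39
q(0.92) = -0.01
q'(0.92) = 0.15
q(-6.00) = -3.87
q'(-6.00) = 0.77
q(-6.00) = -3.87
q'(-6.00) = 0.77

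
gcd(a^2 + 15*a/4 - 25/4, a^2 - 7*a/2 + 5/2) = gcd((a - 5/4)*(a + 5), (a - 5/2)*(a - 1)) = 1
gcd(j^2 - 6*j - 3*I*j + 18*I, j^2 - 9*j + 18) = j - 6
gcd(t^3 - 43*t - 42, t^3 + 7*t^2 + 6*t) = t^2 + 7*t + 6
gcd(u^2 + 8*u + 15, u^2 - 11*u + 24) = 1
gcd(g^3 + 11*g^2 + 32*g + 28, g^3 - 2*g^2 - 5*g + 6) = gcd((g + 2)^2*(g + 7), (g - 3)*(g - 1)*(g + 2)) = g + 2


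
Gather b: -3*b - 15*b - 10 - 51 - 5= -18*b - 66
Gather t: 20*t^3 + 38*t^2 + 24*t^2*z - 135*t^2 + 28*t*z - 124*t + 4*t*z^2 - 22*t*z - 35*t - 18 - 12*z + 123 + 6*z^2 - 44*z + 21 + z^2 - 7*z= 20*t^3 + t^2*(24*z - 97) + t*(4*z^2 + 6*z - 159) + 7*z^2 - 63*z + 126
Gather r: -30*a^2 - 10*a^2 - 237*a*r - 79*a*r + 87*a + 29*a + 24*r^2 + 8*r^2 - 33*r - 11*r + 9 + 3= -40*a^2 + 116*a + 32*r^2 + r*(-316*a - 44) + 12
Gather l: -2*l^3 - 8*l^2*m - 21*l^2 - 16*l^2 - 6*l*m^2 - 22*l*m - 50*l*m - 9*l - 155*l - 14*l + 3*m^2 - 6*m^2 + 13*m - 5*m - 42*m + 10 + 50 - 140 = -2*l^3 + l^2*(-8*m - 37) + l*(-6*m^2 - 72*m - 178) - 3*m^2 - 34*m - 80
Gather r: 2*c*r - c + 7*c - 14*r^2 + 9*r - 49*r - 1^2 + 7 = 6*c - 14*r^2 + r*(2*c - 40) + 6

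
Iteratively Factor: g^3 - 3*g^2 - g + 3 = (g - 1)*(g^2 - 2*g - 3) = (g - 3)*(g - 1)*(g + 1)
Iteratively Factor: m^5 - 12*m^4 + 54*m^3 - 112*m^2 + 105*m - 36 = (m - 3)*(m^4 - 9*m^3 + 27*m^2 - 31*m + 12) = (m - 3)*(m - 1)*(m^3 - 8*m^2 + 19*m - 12) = (m - 3)^2*(m - 1)*(m^2 - 5*m + 4) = (m - 3)^2*(m - 1)^2*(m - 4)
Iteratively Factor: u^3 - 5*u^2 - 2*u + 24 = (u - 3)*(u^2 - 2*u - 8) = (u - 4)*(u - 3)*(u + 2)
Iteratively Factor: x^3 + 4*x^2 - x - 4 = (x + 1)*(x^2 + 3*x - 4) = (x - 1)*(x + 1)*(x + 4)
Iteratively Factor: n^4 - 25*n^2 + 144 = (n + 4)*(n^3 - 4*n^2 - 9*n + 36) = (n + 3)*(n + 4)*(n^2 - 7*n + 12) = (n - 3)*(n + 3)*(n + 4)*(n - 4)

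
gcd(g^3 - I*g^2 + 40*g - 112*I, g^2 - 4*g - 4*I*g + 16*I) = g - 4*I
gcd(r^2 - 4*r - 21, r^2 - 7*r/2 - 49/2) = r - 7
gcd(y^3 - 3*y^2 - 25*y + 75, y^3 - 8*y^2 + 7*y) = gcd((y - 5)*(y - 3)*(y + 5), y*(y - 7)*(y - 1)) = 1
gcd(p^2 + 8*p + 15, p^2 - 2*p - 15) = p + 3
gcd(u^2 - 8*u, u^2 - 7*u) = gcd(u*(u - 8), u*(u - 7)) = u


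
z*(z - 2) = z^2 - 2*z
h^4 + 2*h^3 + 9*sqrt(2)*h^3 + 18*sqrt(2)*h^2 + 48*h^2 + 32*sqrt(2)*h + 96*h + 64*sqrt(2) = (h + 2)*(h + sqrt(2))*(h + 4*sqrt(2))^2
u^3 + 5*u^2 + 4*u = u*(u + 1)*(u + 4)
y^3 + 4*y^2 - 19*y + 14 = (y - 2)*(y - 1)*(y + 7)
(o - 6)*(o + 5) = o^2 - o - 30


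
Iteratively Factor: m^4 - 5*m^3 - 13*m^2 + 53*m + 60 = (m + 1)*(m^3 - 6*m^2 - 7*m + 60) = (m - 4)*(m + 1)*(m^2 - 2*m - 15) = (m - 5)*(m - 4)*(m + 1)*(m + 3)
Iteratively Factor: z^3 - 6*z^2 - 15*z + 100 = (z + 4)*(z^2 - 10*z + 25) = (z - 5)*(z + 4)*(z - 5)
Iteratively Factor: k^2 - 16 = (k - 4)*(k + 4)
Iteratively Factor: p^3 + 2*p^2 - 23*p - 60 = (p + 4)*(p^2 - 2*p - 15) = (p + 3)*(p + 4)*(p - 5)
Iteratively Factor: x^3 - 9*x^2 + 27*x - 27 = (x - 3)*(x^2 - 6*x + 9) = (x - 3)^2*(x - 3)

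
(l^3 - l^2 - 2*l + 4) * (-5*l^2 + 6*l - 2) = -5*l^5 + 11*l^4 + 2*l^3 - 30*l^2 + 28*l - 8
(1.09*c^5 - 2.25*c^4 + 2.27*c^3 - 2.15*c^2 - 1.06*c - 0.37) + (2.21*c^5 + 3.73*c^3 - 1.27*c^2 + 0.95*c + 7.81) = 3.3*c^5 - 2.25*c^4 + 6.0*c^3 - 3.42*c^2 - 0.11*c + 7.44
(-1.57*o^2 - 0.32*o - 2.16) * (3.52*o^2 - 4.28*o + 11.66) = -5.5264*o^4 + 5.5932*o^3 - 24.5398*o^2 + 5.5136*o - 25.1856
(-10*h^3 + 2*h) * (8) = -80*h^3 + 16*h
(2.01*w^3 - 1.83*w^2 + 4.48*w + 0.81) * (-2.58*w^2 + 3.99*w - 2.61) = -5.1858*w^5 + 12.7413*w^4 - 24.1062*w^3 + 20.5617*w^2 - 8.4609*w - 2.1141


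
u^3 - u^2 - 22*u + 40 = (u - 4)*(u - 2)*(u + 5)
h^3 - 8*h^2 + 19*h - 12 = (h - 4)*(h - 3)*(h - 1)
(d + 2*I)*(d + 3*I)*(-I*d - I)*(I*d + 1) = d^4 + d^3 + 4*I*d^3 - d^2 + 4*I*d^2 - d + 6*I*d + 6*I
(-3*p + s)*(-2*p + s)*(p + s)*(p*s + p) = 6*p^4*s + 6*p^4 + p^3*s^2 + p^3*s - 4*p^2*s^3 - 4*p^2*s^2 + p*s^4 + p*s^3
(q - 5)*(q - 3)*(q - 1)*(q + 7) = q^4 - 2*q^3 - 40*q^2 + 146*q - 105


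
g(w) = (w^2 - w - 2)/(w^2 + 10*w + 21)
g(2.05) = 0.00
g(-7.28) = 48.63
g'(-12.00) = 0.51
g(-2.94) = 39.34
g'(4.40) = 0.06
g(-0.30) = -0.09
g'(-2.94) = -693.63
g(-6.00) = -13.33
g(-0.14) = -0.09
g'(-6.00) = 13.22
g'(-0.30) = -0.04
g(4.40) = 0.15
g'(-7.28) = 172.06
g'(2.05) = 0.07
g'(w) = (-2*w - 10)*(w^2 - w - 2)/(w^2 + 10*w + 21)^2 + (2*w - 1)/(w^2 + 10*w + 21)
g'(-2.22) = -3.52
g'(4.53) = 0.06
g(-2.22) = 1.38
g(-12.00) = 3.42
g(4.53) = 0.16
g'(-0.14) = -0.02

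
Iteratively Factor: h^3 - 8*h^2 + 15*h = (h - 5)*(h^2 - 3*h) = (h - 5)*(h - 3)*(h)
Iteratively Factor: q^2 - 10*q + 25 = (q - 5)*(q - 5)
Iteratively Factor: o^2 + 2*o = (o + 2)*(o)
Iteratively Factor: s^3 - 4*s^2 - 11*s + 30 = (s + 3)*(s^2 - 7*s + 10) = (s - 5)*(s + 3)*(s - 2)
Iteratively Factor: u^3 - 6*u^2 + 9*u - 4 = (u - 1)*(u^2 - 5*u + 4) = (u - 1)^2*(u - 4)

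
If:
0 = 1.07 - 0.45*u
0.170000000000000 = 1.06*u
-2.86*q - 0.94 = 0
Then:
No Solution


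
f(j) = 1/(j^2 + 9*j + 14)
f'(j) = (-2*j - 9)/(j^2 + 9*j + 14)^2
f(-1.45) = 0.33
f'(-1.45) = -0.65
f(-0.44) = 0.10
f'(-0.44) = -0.08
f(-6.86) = -1.47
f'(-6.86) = 10.20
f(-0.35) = 0.09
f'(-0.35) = -0.07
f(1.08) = 0.04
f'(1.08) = -0.02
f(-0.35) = 0.09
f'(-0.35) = -0.07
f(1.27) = 0.04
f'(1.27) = -0.02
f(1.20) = 0.04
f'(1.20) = -0.02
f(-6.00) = -0.25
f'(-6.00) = 0.19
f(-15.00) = 0.01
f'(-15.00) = 0.00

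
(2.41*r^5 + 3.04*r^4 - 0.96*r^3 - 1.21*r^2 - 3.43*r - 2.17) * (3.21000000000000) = 7.7361*r^5 + 9.7584*r^4 - 3.0816*r^3 - 3.8841*r^2 - 11.0103*r - 6.9657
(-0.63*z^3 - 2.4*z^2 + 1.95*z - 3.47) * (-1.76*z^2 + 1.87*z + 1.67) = 1.1088*z^5 + 3.0459*z^4 - 8.9721*z^3 + 5.7457*z^2 - 3.2324*z - 5.7949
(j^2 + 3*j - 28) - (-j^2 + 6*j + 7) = 2*j^2 - 3*j - 35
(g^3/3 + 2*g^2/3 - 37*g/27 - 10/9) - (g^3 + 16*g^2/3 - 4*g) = -2*g^3/3 - 14*g^2/3 + 71*g/27 - 10/9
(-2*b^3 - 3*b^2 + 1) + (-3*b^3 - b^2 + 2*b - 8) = -5*b^3 - 4*b^2 + 2*b - 7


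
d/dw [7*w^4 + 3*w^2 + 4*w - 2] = 28*w^3 + 6*w + 4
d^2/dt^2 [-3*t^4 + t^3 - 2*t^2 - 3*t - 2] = -36*t^2 + 6*t - 4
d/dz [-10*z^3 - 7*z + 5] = -30*z^2 - 7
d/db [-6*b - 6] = -6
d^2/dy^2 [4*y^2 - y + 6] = 8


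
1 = 1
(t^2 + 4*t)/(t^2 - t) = (t + 4)/(t - 1)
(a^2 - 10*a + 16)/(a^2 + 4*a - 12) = (a - 8)/(a + 6)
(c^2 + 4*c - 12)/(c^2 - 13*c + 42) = (c^2 + 4*c - 12)/(c^2 - 13*c + 42)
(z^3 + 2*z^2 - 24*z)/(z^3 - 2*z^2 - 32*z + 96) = z/(z - 4)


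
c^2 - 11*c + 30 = (c - 6)*(c - 5)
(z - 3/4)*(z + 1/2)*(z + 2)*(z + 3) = z^4 + 19*z^3/4 + 35*z^2/8 - 27*z/8 - 9/4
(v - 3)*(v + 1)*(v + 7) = v^3 + 5*v^2 - 17*v - 21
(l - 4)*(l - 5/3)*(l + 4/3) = l^3 - 13*l^2/3 - 8*l/9 + 80/9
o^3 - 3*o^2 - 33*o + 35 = (o - 7)*(o - 1)*(o + 5)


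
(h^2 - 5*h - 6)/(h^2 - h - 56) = (-h^2 + 5*h + 6)/(-h^2 + h + 56)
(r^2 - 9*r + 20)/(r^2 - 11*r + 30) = (r - 4)/(r - 6)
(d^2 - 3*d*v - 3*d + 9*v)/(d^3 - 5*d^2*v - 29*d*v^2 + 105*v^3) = (3 - d)/(-d^2 + 2*d*v + 35*v^2)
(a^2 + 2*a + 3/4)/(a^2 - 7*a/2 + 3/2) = (4*a^2 + 8*a + 3)/(2*(2*a^2 - 7*a + 3))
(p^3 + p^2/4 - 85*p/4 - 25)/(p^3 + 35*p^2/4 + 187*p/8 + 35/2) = 2*(p - 5)/(2*p + 7)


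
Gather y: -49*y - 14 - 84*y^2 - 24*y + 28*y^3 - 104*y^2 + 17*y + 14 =28*y^3 - 188*y^2 - 56*y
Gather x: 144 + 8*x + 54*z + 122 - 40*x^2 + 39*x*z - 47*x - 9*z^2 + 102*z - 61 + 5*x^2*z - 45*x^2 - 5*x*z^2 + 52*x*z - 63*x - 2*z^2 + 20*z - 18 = x^2*(5*z - 85) + x*(-5*z^2 + 91*z - 102) - 11*z^2 + 176*z + 187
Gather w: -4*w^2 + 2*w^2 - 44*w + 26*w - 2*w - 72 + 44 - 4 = -2*w^2 - 20*w - 32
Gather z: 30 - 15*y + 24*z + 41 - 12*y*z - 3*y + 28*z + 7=-18*y + z*(52 - 12*y) + 78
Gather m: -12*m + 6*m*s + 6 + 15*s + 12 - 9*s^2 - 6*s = m*(6*s - 12) - 9*s^2 + 9*s + 18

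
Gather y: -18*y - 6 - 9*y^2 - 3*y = -9*y^2 - 21*y - 6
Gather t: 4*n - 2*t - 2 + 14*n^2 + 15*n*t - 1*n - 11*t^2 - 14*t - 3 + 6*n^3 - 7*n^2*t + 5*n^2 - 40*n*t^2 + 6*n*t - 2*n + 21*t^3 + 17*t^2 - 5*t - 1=6*n^3 + 19*n^2 + n + 21*t^3 + t^2*(6 - 40*n) + t*(-7*n^2 + 21*n - 21) - 6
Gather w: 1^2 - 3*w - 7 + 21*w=18*w - 6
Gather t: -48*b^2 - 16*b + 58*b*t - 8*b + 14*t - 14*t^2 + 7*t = -48*b^2 - 24*b - 14*t^2 + t*(58*b + 21)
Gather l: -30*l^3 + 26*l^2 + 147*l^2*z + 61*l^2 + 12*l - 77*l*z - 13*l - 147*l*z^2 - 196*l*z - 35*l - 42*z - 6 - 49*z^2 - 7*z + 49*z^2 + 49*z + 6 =-30*l^3 + l^2*(147*z + 87) + l*(-147*z^2 - 273*z - 36)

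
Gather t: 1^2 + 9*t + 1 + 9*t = 18*t + 2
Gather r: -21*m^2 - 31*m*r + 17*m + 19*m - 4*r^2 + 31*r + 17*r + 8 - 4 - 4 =-21*m^2 + 36*m - 4*r^2 + r*(48 - 31*m)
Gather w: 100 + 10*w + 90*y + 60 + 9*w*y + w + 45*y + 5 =w*(9*y + 11) + 135*y + 165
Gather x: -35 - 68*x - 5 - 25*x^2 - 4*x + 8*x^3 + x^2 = 8*x^3 - 24*x^2 - 72*x - 40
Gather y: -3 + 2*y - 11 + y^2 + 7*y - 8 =y^2 + 9*y - 22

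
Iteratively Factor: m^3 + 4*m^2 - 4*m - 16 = (m - 2)*(m^2 + 6*m + 8) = (m - 2)*(m + 2)*(m + 4)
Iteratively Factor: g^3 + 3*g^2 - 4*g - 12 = (g + 3)*(g^2 - 4) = (g + 2)*(g + 3)*(g - 2)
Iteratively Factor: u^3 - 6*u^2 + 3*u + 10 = (u - 5)*(u^2 - u - 2) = (u - 5)*(u - 2)*(u + 1)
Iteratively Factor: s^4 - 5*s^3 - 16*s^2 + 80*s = (s + 4)*(s^3 - 9*s^2 + 20*s) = s*(s + 4)*(s^2 - 9*s + 20) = s*(s - 5)*(s + 4)*(s - 4)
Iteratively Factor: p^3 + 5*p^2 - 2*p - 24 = (p - 2)*(p^2 + 7*p + 12) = (p - 2)*(p + 3)*(p + 4)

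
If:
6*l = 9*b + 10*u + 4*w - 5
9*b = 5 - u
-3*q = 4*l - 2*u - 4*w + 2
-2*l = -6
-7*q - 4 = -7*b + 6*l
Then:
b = 151/420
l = 3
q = -167/60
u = 247/140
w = 297/560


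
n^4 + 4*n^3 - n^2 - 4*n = n*(n - 1)*(n + 1)*(n + 4)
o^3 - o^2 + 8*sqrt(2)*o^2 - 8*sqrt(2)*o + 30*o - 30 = (o - 1)*(o + 3*sqrt(2))*(o + 5*sqrt(2))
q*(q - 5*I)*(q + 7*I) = q^3 + 2*I*q^2 + 35*q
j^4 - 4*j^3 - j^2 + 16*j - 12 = (j - 3)*(j - 2)*(j - 1)*(j + 2)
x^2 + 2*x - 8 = (x - 2)*(x + 4)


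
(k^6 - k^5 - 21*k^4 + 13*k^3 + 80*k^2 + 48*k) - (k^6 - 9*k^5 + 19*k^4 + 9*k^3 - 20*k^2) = 8*k^5 - 40*k^4 + 4*k^3 + 100*k^2 + 48*k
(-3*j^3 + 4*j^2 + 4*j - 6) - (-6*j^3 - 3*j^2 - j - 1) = 3*j^3 + 7*j^2 + 5*j - 5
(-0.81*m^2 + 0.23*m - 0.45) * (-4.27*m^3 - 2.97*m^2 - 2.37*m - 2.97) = 3.4587*m^5 + 1.4236*m^4 + 3.1581*m^3 + 3.1971*m^2 + 0.3834*m + 1.3365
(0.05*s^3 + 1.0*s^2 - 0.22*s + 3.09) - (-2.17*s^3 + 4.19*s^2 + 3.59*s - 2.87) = 2.22*s^3 - 3.19*s^2 - 3.81*s + 5.96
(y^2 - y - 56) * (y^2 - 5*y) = y^4 - 6*y^3 - 51*y^2 + 280*y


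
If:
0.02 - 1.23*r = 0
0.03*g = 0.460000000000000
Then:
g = 15.33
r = 0.02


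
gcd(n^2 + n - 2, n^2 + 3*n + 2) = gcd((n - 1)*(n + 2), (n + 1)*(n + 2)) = n + 2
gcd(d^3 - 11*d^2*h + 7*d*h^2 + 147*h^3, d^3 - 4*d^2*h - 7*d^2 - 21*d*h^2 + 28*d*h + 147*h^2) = d^2 - 4*d*h - 21*h^2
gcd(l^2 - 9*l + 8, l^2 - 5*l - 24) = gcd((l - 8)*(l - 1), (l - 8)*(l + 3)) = l - 8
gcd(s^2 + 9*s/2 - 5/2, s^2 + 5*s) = s + 5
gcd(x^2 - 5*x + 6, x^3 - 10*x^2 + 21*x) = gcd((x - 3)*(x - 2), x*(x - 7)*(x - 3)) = x - 3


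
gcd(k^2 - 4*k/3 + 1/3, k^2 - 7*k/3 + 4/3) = k - 1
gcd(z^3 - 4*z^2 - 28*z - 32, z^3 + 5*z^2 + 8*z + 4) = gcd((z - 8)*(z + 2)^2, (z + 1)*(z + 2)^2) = z^2 + 4*z + 4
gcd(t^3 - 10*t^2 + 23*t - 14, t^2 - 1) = t - 1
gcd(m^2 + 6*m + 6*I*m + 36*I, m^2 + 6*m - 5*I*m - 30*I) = m + 6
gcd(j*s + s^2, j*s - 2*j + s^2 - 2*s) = j + s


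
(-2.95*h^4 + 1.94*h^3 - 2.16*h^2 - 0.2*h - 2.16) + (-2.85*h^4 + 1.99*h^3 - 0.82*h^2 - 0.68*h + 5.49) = -5.8*h^4 + 3.93*h^3 - 2.98*h^2 - 0.88*h + 3.33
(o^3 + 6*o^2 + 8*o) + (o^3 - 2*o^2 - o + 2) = 2*o^3 + 4*o^2 + 7*o + 2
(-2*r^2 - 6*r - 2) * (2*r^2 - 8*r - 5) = -4*r^4 + 4*r^3 + 54*r^2 + 46*r + 10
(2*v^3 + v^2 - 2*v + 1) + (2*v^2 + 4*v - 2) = 2*v^3 + 3*v^2 + 2*v - 1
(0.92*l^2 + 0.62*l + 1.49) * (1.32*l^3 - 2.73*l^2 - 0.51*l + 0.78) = 1.2144*l^5 - 1.6932*l^4 - 0.195*l^3 - 3.6663*l^2 - 0.2763*l + 1.1622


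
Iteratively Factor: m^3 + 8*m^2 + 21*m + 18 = (m + 2)*(m^2 + 6*m + 9) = (m + 2)*(m + 3)*(m + 3)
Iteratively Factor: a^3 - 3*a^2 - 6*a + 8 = (a - 1)*(a^2 - 2*a - 8) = (a - 4)*(a - 1)*(a + 2)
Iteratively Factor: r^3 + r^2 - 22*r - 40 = (r - 5)*(r^2 + 6*r + 8) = (r - 5)*(r + 2)*(r + 4)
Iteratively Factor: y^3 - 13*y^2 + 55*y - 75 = (y - 3)*(y^2 - 10*y + 25) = (y - 5)*(y - 3)*(y - 5)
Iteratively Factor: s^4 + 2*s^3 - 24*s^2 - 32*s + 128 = (s - 4)*(s^3 + 6*s^2 - 32) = (s - 4)*(s - 2)*(s^2 + 8*s + 16) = (s - 4)*(s - 2)*(s + 4)*(s + 4)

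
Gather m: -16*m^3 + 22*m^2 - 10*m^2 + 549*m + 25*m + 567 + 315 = -16*m^3 + 12*m^2 + 574*m + 882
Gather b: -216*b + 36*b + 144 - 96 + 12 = 60 - 180*b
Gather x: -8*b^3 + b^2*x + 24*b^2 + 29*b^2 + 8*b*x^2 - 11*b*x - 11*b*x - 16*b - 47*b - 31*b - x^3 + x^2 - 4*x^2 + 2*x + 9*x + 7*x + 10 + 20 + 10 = -8*b^3 + 53*b^2 - 94*b - x^3 + x^2*(8*b - 3) + x*(b^2 - 22*b + 18) + 40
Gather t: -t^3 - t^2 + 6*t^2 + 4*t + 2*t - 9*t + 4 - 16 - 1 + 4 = -t^3 + 5*t^2 - 3*t - 9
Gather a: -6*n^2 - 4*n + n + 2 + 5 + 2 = -6*n^2 - 3*n + 9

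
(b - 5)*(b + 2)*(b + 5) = b^3 + 2*b^2 - 25*b - 50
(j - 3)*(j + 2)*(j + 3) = j^3 + 2*j^2 - 9*j - 18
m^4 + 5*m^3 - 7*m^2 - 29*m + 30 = (m - 2)*(m - 1)*(m + 3)*(m + 5)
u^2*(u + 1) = u^3 + u^2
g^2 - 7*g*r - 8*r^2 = (g - 8*r)*(g + r)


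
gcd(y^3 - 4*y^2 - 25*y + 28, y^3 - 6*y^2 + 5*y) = y - 1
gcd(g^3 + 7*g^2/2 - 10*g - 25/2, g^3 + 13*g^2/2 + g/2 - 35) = g + 5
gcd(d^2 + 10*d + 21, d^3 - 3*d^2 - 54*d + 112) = d + 7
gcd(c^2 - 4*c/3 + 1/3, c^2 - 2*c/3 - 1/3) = c - 1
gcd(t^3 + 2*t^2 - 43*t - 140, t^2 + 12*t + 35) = t + 5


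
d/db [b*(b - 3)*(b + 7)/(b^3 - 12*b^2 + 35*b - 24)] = 8*(-2*b^2 + 2*b + 7)/(b^4 - 18*b^3 + 97*b^2 - 144*b + 64)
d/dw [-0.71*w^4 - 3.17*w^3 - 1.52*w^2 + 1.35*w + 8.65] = -2.84*w^3 - 9.51*w^2 - 3.04*w + 1.35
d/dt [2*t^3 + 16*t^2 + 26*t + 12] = 6*t^2 + 32*t + 26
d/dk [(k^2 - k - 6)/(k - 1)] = (k^2 - 2*k + 7)/(k^2 - 2*k + 1)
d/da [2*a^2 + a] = 4*a + 1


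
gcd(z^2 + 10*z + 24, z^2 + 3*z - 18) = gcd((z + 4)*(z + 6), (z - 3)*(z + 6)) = z + 6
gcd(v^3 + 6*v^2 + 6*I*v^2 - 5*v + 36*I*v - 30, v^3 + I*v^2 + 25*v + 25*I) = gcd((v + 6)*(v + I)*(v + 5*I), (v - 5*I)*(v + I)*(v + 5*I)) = v^2 + 6*I*v - 5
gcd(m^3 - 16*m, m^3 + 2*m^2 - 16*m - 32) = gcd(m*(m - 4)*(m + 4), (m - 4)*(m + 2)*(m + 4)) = m^2 - 16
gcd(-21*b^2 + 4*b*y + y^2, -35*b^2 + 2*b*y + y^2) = 7*b + y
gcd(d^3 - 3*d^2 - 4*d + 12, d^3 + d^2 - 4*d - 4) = d^2 - 4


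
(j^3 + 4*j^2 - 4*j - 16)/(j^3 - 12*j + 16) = (j + 2)/(j - 2)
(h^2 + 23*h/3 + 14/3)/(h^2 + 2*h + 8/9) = 3*(h + 7)/(3*h + 4)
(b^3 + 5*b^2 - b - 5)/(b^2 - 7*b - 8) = (b^2 + 4*b - 5)/(b - 8)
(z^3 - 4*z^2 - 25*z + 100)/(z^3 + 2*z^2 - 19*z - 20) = (z - 5)/(z + 1)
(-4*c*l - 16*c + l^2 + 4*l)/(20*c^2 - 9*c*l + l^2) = (-l - 4)/(5*c - l)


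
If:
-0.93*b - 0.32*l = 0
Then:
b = -0.344086021505376*l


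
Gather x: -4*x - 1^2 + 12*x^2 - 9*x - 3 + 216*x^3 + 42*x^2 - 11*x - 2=216*x^3 + 54*x^2 - 24*x - 6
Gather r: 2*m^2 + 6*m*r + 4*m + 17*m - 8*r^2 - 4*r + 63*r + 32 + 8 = 2*m^2 + 21*m - 8*r^2 + r*(6*m + 59) + 40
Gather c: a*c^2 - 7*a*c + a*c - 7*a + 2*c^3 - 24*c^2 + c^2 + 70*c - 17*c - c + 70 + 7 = -7*a + 2*c^3 + c^2*(a - 23) + c*(52 - 6*a) + 77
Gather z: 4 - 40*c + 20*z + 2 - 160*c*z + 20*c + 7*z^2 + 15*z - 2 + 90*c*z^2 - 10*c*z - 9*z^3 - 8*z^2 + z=-20*c - 9*z^3 + z^2*(90*c - 1) + z*(36 - 170*c) + 4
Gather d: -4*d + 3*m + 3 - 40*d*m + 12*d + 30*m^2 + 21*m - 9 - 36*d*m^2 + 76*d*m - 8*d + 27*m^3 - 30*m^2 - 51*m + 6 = d*(-36*m^2 + 36*m) + 27*m^3 - 27*m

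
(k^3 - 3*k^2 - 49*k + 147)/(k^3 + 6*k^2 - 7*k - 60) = (k^2 - 49)/(k^2 + 9*k + 20)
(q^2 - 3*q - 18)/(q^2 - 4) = (q^2 - 3*q - 18)/(q^2 - 4)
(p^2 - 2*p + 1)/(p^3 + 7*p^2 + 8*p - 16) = (p - 1)/(p^2 + 8*p + 16)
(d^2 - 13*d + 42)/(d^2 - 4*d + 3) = (d^2 - 13*d + 42)/(d^2 - 4*d + 3)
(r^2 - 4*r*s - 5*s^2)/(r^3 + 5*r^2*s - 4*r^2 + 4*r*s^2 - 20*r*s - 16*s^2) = (r - 5*s)/(r^2 + 4*r*s - 4*r - 16*s)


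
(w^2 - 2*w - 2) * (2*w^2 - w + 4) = 2*w^4 - 5*w^3 + 2*w^2 - 6*w - 8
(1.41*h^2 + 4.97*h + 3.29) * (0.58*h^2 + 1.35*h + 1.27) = 0.8178*h^4 + 4.7861*h^3 + 10.4084*h^2 + 10.7534*h + 4.1783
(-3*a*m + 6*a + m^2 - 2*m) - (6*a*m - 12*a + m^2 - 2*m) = -9*a*m + 18*a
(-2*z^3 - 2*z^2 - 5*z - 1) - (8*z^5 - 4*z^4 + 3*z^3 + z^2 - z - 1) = -8*z^5 + 4*z^4 - 5*z^3 - 3*z^2 - 4*z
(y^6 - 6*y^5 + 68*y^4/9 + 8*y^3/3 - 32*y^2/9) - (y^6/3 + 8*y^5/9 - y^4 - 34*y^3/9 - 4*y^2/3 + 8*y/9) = 2*y^6/3 - 62*y^5/9 + 77*y^4/9 + 58*y^3/9 - 20*y^2/9 - 8*y/9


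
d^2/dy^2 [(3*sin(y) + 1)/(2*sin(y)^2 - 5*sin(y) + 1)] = (-12*sin(y)^5 - 46*sin(y)^4 + 90*sin(y)^3 - 8*sin(y)^2 - 104*sin(y) + 76)/(-5*sin(y) - cos(2*y) + 2)^3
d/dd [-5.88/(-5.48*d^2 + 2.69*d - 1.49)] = (15.8172 - 64.4448*d)/(5.48*d^2 - 2.69*d + 1.49)^2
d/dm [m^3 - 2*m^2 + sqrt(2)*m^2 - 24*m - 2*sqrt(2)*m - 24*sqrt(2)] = 3*m^2 - 4*m + 2*sqrt(2)*m - 24 - 2*sqrt(2)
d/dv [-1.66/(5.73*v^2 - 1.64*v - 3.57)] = (19.0236*v - 2.7224)/(-5.73*v^2 + 1.64*v + 3.57)^2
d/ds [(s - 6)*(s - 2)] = 2*s - 8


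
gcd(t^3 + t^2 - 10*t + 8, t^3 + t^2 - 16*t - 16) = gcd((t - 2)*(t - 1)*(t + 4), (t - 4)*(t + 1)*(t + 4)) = t + 4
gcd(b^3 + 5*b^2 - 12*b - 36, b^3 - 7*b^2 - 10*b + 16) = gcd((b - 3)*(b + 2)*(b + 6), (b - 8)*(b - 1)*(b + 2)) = b + 2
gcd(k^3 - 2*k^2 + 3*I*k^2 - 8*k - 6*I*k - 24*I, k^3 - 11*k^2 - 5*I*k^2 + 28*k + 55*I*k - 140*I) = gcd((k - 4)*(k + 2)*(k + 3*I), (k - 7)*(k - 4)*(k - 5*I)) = k - 4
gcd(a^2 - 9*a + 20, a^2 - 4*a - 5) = a - 5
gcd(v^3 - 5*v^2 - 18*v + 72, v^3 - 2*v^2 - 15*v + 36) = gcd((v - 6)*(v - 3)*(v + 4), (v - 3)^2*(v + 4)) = v^2 + v - 12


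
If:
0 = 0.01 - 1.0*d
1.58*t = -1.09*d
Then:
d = 0.01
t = -0.01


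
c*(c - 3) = c^2 - 3*c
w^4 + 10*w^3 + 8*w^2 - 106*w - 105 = (w - 3)*(w + 1)*(w + 5)*(w + 7)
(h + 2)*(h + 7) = h^2 + 9*h + 14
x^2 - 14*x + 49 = (x - 7)^2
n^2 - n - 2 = (n - 2)*(n + 1)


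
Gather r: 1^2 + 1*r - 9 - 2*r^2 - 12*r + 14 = -2*r^2 - 11*r + 6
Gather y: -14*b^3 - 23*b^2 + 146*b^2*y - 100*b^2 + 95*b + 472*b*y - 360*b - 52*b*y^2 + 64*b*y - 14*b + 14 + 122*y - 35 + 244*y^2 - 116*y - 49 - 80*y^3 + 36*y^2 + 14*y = -14*b^3 - 123*b^2 - 279*b - 80*y^3 + y^2*(280 - 52*b) + y*(146*b^2 + 536*b + 20) - 70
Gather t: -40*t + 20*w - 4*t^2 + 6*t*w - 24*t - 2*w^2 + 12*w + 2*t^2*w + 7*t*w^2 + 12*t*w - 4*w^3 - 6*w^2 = t^2*(2*w - 4) + t*(7*w^2 + 18*w - 64) - 4*w^3 - 8*w^2 + 32*w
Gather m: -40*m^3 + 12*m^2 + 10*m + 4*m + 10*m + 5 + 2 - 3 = -40*m^3 + 12*m^2 + 24*m + 4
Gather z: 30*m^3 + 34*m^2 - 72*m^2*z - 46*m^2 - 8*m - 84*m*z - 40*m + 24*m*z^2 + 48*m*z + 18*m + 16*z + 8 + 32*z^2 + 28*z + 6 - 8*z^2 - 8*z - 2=30*m^3 - 12*m^2 - 30*m + z^2*(24*m + 24) + z*(-72*m^2 - 36*m + 36) + 12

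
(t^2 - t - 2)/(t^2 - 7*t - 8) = (t - 2)/(t - 8)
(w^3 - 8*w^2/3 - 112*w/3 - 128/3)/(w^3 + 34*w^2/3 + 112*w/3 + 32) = (w - 8)/(w + 6)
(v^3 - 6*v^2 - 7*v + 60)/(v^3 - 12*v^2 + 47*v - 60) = (v + 3)/(v - 3)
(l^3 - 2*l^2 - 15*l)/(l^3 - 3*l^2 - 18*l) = (l - 5)/(l - 6)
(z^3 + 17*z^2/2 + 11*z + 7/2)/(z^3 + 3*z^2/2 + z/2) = (z + 7)/z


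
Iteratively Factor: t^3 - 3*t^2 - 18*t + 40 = (t - 2)*(t^2 - t - 20) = (t - 5)*(t - 2)*(t + 4)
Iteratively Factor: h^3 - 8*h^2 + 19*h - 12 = (h - 4)*(h^2 - 4*h + 3) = (h - 4)*(h - 1)*(h - 3)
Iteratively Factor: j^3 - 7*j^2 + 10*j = (j)*(j^2 - 7*j + 10) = j*(j - 5)*(j - 2)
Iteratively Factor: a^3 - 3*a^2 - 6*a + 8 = (a - 1)*(a^2 - 2*a - 8) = (a - 4)*(a - 1)*(a + 2)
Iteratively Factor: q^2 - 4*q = (q - 4)*(q)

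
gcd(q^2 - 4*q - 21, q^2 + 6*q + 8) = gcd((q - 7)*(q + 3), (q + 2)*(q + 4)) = 1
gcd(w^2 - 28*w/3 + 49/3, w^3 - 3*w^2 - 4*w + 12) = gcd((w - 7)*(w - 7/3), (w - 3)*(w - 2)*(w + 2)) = 1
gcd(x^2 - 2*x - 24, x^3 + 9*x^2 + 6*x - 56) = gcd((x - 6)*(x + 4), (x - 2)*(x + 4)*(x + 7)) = x + 4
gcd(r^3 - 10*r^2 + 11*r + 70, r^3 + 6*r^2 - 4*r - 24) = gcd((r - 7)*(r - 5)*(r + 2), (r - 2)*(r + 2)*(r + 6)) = r + 2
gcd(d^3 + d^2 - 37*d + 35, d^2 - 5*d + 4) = d - 1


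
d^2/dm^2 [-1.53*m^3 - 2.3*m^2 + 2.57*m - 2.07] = -9.18*m - 4.6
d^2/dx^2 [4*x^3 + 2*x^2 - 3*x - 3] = 24*x + 4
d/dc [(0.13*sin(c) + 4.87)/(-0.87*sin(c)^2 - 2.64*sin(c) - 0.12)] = (0.1131*sin(c)^2 + 8.4738*sin(c) + 12.8412)*cos(c)/(0.7569*sin(c)^4 + 4.5936*sin(c)^3 + 7.1784*sin(c)^2 + 0.6336*sin(c) + 0.0144)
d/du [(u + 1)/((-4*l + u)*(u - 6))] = (-(4*l - u)*(u - 6) + (4*l - u)*(u + 1) - (u - 6)*(u + 1))/((4*l - u)^2*(u - 6)^2)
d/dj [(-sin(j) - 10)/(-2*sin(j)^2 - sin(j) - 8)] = (-40*sin(j) + cos(2*j) - 3)*cos(j)/(sin(j) - cos(2*j) + 9)^2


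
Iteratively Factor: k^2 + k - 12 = (k + 4)*(k - 3)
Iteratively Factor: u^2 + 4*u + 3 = (u + 1)*(u + 3)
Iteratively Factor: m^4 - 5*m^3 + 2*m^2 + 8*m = (m - 2)*(m^3 - 3*m^2 - 4*m) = (m - 4)*(m - 2)*(m^2 + m) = (m - 4)*(m - 2)*(m + 1)*(m)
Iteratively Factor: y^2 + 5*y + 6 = (y + 2)*(y + 3)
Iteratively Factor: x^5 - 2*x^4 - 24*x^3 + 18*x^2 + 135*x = (x + 3)*(x^4 - 5*x^3 - 9*x^2 + 45*x) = (x + 3)^2*(x^3 - 8*x^2 + 15*x) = (x - 3)*(x + 3)^2*(x^2 - 5*x) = x*(x - 3)*(x + 3)^2*(x - 5)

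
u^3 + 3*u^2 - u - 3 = (u - 1)*(u + 1)*(u + 3)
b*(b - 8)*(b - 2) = b^3 - 10*b^2 + 16*b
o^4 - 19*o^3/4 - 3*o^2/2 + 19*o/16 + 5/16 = (o - 5)*(o - 1/2)*(o + 1/4)*(o + 1/2)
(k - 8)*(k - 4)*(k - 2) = k^3 - 14*k^2 + 56*k - 64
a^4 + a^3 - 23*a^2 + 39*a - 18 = (a - 3)*(a - 1)^2*(a + 6)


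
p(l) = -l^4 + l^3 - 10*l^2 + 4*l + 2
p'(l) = -4*l^3 + 3*l^2 - 20*l + 4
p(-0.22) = 0.62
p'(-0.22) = 8.59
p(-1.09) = -16.95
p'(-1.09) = 34.54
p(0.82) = -1.34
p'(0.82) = -12.59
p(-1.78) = -52.48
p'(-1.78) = 71.66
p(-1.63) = -42.48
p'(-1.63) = 61.89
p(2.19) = -49.70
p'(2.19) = -67.43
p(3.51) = -215.70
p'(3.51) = -202.21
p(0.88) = -2.14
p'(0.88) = -14.00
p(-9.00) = -8134.00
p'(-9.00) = 3343.00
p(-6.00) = -1894.00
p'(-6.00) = 1096.00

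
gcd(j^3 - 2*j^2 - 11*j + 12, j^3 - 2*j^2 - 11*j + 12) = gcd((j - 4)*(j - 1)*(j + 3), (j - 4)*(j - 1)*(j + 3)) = j^3 - 2*j^2 - 11*j + 12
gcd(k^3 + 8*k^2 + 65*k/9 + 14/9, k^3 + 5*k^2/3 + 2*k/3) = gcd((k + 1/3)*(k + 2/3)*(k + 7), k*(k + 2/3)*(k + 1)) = k + 2/3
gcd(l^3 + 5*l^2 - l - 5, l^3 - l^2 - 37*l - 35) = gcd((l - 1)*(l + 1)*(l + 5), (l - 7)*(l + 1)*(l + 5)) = l^2 + 6*l + 5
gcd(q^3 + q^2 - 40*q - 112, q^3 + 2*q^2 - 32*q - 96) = q^2 + 8*q + 16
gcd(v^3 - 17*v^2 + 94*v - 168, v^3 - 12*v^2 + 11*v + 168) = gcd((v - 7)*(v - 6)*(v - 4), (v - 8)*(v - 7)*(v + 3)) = v - 7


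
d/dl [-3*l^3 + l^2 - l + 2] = -9*l^2 + 2*l - 1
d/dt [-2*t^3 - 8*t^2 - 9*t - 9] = -6*t^2 - 16*t - 9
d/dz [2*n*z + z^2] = 2*n + 2*z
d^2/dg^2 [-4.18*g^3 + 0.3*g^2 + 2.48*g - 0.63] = 0.6 - 25.08*g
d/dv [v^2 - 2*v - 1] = 2*v - 2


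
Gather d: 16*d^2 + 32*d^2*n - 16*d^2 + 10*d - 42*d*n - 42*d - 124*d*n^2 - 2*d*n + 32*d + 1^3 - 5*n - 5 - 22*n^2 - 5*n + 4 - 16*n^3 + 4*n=32*d^2*n + d*(-124*n^2 - 44*n) - 16*n^3 - 22*n^2 - 6*n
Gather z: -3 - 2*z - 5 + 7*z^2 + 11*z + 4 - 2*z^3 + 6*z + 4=-2*z^3 + 7*z^2 + 15*z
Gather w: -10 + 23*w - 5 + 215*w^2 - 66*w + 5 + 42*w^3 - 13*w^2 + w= 42*w^3 + 202*w^2 - 42*w - 10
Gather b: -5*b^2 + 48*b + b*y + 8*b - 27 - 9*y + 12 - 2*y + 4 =-5*b^2 + b*(y + 56) - 11*y - 11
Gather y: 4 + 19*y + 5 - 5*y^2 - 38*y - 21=-5*y^2 - 19*y - 12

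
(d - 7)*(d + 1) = d^2 - 6*d - 7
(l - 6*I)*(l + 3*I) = l^2 - 3*I*l + 18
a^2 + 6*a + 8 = (a + 2)*(a + 4)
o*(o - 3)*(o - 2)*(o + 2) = o^4 - 3*o^3 - 4*o^2 + 12*o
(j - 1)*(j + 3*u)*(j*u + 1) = j^3*u + 3*j^2*u^2 - j^2*u + j^2 - 3*j*u^2 + 3*j*u - j - 3*u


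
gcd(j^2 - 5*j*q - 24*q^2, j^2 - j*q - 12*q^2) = j + 3*q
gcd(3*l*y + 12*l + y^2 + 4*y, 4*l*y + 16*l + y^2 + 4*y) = y + 4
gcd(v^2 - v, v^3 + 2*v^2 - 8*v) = v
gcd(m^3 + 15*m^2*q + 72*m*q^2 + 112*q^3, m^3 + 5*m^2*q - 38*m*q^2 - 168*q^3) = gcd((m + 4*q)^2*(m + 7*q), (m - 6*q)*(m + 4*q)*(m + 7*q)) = m^2 + 11*m*q + 28*q^2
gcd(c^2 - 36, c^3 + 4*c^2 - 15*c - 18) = c + 6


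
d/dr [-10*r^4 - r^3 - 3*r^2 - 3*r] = -40*r^3 - 3*r^2 - 6*r - 3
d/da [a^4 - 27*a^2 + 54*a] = 4*a^3 - 54*a + 54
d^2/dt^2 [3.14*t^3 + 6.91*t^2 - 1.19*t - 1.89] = 18.84*t + 13.82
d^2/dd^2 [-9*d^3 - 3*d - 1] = -54*d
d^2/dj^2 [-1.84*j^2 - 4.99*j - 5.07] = -3.68000000000000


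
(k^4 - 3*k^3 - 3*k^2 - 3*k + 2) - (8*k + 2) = k^4 - 3*k^3 - 3*k^2 - 11*k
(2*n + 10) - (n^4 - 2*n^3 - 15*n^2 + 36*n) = -n^4 + 2*n^3 + 15*n^2 - 34*n + 10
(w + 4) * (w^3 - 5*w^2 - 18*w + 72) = w^4 - w^3 - 38*w^2 + 288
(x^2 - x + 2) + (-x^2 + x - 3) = -1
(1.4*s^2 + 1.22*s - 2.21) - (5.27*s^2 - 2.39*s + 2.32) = -3.87*s^2 + 3.61*s - 4.53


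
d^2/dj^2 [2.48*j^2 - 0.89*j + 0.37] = 4.96000000000000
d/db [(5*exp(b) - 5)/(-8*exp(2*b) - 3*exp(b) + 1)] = 5*(-(1 - exp(b))*(16*exp(b) + 3) - 8*exp(2*b) - 3*exp(b) + 1)*exp(b)/(8*exp(2*b) + 3*exp(b) - 1)^2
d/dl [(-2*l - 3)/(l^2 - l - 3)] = (-2*l^2 + 2*l + (2*l - 1)*(2*l + 3) + 6)/(-l^2 + l + 3)^2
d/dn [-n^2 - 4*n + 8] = -2*n - 4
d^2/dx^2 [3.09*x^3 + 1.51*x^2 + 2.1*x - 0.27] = 18.54*x + 3.02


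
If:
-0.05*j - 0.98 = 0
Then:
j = -19.60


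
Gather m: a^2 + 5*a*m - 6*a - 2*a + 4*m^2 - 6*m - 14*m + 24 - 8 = a^2 - 8*a + 4*m^2 + m*(5*a - 20) + 16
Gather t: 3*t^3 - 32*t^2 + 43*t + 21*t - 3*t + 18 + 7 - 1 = 3*t^3 - 32*t^2 + 61*t + 24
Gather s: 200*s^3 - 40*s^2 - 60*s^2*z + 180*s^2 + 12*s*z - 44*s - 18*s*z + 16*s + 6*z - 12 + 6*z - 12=200*s^3 + s^2*(140 - 60*z) + s*(-6*z - 28) + 12*z - 24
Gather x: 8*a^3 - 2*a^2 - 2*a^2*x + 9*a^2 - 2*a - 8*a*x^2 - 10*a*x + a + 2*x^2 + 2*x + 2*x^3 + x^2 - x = 8*a^3 + 7*a^2 - a + 2*x^3 + x^2*(3 - 8*a) + x*(-2*a^2 - 10*a + 1)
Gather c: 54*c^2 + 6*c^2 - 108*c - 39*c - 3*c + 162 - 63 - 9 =60*c^2 - 150*c + 90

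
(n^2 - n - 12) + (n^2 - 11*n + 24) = 2*n^2 - 12*n + 12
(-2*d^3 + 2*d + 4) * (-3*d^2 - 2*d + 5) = 6*d^5 + 4*d^4 - 16*d^3 - 16*d^2 + 2*d + 20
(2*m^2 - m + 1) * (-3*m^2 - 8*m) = -6*m^4 - 13*m^3 + 5*m^2 - 8*m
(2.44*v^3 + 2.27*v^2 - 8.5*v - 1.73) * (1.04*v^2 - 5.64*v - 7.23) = 2.5376*v^5 - 11.4008*v^4 - 39.284*v^3 + 29.7287*v^2 + 71.2122*v + 12.5079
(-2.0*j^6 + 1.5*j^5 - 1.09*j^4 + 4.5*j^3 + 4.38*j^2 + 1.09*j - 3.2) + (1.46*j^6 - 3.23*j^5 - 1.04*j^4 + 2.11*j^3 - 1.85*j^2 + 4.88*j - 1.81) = -0.54*j^6 - 1.73*j^5 - 2.13*j^4 + 6.61*j^3 + 2.53*j^2 + 5.97*j - 5.01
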